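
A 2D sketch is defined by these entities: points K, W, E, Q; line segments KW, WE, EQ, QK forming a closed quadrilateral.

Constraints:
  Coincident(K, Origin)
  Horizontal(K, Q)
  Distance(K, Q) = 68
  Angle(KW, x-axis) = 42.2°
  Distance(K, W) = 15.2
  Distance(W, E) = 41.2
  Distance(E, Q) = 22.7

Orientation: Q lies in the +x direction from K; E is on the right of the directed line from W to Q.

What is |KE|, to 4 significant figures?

48.36

Checks: |WE| = 41.20 ✓; |EQ| = 22.70 ✓.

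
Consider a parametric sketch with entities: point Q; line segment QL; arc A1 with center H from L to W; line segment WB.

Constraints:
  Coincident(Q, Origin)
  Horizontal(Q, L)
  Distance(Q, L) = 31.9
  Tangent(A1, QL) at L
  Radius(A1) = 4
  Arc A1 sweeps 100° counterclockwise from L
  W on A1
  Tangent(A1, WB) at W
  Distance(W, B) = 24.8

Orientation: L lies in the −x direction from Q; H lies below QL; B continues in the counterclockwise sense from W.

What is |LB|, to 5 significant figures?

29.120

Q is at the origin; QL is horizontal with |QL| = 31.9 and L on the −x side, so L = (-31.900, 0.0000). Since A1 is tangent to QL there, HL ⟂ QL, so H = L + (0, -4) = (-31.900, -4.0000). On A1, L sits at bearing 90° from H; a 100° counterclockwise sweep puts W at bearing 190°, so W = H + 4.0·(cos 190°, sin 190°) = (-35.839, -4.6946). The tangent condition forces HW to be normal to WB, so WB runs along (−sin 190°, cos 190°); with |WB| = 24.8, B = (-31.533, -29.118). Then |LB| = |B − L| = 29.120.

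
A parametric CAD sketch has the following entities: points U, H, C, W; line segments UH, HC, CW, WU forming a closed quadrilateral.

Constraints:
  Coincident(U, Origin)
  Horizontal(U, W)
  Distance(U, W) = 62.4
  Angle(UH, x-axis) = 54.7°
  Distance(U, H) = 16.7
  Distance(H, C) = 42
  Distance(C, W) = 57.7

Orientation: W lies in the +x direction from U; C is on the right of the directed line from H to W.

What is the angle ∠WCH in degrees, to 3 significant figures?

64.0°

Checks: U = (0.00, 0.00) ✓; |HC| = 42.00 ✓; |CW| = 57.70 ✓.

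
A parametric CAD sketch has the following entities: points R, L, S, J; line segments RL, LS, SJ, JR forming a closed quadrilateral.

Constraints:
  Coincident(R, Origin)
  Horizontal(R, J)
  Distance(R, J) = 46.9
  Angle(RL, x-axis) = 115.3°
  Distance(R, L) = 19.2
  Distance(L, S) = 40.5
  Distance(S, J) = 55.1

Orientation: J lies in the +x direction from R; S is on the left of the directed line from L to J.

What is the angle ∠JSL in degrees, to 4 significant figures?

72.55°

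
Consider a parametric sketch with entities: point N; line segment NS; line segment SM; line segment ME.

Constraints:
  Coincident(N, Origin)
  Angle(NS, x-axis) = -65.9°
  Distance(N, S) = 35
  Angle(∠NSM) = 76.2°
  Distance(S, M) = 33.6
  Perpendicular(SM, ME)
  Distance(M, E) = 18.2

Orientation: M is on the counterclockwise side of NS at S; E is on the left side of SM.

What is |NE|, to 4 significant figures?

29.78

∠NSM = 76.2°, so SM runs at -65.9° + (180° − 76.2°) = 37.90° from the x-axis; with |SM| = 33.6, M = S + 33.6·(cos 37.90°, sin 37.90°) = (40.80, -11.31). The perpendicularity gives ME at right angles to SM; with |ME| = 18.2 on the left of SM, E = M + 18.2·(-0.6143, 0.7891) = (29.62, 3.052). Then |NE| = |E − N| = 29.78.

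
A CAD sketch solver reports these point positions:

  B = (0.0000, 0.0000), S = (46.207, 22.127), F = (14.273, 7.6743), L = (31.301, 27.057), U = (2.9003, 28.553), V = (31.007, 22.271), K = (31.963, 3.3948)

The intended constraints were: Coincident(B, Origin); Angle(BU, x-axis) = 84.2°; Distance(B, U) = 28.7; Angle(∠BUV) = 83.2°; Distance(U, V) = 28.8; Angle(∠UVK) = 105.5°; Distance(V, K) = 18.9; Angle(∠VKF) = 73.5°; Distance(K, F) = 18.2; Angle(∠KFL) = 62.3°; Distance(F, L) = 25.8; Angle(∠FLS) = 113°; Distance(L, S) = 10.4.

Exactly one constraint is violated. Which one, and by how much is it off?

Distance(L, S) = 10.4 — off by 5.30.

B = (0.00, 0.00) ✓; BU at 84.20° ✓; |BU| = 28.70 ✓; ∠BUV = 83.20° ✓; |UV| = 28.80 ✓; ∠UVK = 105.5° ✓; |VK| = 18.90 ✓; ∠VKF = 73.50° ✓; |KF| = 18.20 ✓; ∠KFL = 62.30° ✓; |FL| = 25.80 ✓; ∠FLS = 113.0° ✓; |LS| = 15.70 ✗.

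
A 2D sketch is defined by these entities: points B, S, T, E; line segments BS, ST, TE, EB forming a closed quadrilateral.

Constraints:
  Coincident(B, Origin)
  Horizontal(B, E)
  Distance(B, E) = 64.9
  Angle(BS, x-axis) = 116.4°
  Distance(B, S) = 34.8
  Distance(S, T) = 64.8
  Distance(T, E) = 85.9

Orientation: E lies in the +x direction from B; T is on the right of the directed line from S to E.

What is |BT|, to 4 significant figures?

36.47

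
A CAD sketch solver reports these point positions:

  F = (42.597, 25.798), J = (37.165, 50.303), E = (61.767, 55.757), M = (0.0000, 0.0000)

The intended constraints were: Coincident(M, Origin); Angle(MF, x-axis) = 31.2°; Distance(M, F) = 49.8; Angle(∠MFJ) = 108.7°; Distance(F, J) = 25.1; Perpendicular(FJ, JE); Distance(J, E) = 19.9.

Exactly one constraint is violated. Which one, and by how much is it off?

Distance(J, E) = 19.9 — off by 5.30.

M = (0.00, 0.00) ✓; MF at 31.20° ✓; |MF| = 49.80 ✓; ∠MFJ = 108.7° ✓; |FJ| = 25.10 ✓; ∠(FJ, JE) = 90.00° ✓; |JE| = 25.20 ✗.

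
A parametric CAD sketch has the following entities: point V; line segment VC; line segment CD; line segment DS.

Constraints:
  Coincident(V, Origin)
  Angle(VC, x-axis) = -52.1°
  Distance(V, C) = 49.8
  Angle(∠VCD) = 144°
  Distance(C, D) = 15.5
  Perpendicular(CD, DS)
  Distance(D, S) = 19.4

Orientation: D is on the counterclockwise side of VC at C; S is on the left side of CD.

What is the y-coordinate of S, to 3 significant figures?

-25.0

∠VCD = 144.0°, so CD runs at -52.1° + (180° − 144.0°) = -16.1° from the x-axis; with |CD| = 15.5, D = C + 15.5·(cos -16.1°, sin -16.1°) = (45.5, -43.6). CD ⟂ DS; with |DS| = 19.4 on the left of CD, S = D + 19.4·(0.277, 0.961) = (50.9, -25.0). So S.y = -25.0.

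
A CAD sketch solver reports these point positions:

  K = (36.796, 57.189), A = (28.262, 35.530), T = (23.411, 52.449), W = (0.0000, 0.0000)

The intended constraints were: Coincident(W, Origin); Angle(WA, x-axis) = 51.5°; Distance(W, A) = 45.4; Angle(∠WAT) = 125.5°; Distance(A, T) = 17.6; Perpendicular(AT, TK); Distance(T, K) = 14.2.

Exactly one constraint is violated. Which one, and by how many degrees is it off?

Perpendicular(AT, TK) — off by 3.50°.

W = (0.00, 0.00) ✓; WA at 51.50° ✓; |WA| = 45.40 ✓; ∠WAT = 125.5° ✓; |AT| = 17.60 ✓; ∠(AT, TK) = 86.50° ✗; |TK| = 14.20 ✓.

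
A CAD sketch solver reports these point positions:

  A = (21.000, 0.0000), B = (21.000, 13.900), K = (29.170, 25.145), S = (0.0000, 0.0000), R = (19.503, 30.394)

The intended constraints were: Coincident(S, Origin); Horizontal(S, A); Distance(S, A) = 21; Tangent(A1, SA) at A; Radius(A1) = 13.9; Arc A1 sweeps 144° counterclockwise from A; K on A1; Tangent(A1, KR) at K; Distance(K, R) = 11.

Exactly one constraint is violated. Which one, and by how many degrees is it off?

Tangent(A1, KR) at K — off by 7.50°.

S = (0.00, 0.00) ✓; S.y = 0.00, A.y = 0.00 ✓; |SA| = 21.00 ✓; ∠(BA, AS) = 90.00° ✓; |BA| = 13.90 ✓; bearing(B→K) − bearing(B→A) = 144.0° ✓; |BK| = 13.90 ✓; ∠(BK, KR) = 82.50° ✗; |KR| = 11.00 ✓.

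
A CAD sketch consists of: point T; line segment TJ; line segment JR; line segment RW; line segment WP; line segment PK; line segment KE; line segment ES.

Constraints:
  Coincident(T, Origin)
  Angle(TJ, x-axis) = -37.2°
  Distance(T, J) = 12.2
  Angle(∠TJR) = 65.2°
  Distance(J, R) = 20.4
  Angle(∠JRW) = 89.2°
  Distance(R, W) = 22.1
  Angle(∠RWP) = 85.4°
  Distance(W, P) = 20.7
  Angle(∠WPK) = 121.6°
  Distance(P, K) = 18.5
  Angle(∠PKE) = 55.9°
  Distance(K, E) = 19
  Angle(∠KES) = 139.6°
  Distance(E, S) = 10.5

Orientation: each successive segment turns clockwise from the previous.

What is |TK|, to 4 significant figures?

15.72

∠RWP = 85.4° gives WP at 22.60° from the x-axis; with |WP| = 20.7, P = (0.7141, 10.66). ∠WPK = 121.6° gives PK at -35.80° from the x-axis; with |PK| = 18.5, K = (15.72, -0.1640). Then |TK| = |K − T| = 15.72.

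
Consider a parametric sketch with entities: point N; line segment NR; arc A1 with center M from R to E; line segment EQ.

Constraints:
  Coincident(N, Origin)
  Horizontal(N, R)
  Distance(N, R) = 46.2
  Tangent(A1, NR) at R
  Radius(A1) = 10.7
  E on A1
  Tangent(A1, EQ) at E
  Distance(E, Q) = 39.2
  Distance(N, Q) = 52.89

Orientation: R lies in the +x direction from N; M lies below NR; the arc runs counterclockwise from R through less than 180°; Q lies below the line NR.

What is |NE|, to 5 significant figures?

36.727

Checks: |ME| = 10.70 ✓; ∠(ME, EQ) = 90.00° ✓; |EQ| = 39.20 ✓; |NQ| = 52.89 ✓.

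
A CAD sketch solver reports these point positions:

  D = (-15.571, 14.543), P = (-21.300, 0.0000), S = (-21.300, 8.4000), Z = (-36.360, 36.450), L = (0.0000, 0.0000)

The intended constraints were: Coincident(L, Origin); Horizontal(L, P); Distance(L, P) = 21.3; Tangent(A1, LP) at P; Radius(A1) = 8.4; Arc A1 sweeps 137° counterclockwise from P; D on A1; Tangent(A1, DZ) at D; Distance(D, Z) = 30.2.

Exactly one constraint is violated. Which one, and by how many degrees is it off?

Tangent(A1, DZ) at D — off by 3.50°.

L = (0.00, 0.00) ✓; L.y = 0.00, P.y = 0.00 ✓; |LP| = 21.30 ✓; ∠(SP, PL) = 90.00° ✓; |SP| = 8.400 ✓; bearing(S→D) − bearing(S→P) = 137.0° ✓; |SD| = 8.400 ✓; ∠(SD, DZ) = 93.50° ✗; |DZ| = 30.20 ✓.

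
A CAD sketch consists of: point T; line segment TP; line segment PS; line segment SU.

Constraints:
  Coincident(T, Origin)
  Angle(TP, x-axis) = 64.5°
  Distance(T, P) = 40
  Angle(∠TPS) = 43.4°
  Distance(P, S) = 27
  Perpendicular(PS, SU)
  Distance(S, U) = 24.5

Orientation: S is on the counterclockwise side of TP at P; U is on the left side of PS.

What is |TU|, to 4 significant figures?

3.627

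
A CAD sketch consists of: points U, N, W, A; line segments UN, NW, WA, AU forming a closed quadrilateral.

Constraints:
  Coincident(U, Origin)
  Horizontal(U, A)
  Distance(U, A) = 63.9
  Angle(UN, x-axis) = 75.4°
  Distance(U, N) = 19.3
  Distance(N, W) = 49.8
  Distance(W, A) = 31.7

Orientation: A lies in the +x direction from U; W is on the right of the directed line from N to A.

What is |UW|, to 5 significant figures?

42.313

U is at the origin; U and A share the same y with |UA| = 63.9 and A in +x, so A = (63.9, 0). UN runs at 75.4° with |UN| = 19.3, so N = (4.8649, 18.677). W is determined by |NW| = 49.8 and |WA| = 31.7 together: it lies at the intersection of circle(N, 49.8) and circle(A, 31.7). With |NA| = 61.919, the foot of the radical line on NA is 42.871 from N and the perpendicular offset is √(49.8² − 42.871²) = 25.339. Taking the right-of-NA solution: W = (38.096, -18.414).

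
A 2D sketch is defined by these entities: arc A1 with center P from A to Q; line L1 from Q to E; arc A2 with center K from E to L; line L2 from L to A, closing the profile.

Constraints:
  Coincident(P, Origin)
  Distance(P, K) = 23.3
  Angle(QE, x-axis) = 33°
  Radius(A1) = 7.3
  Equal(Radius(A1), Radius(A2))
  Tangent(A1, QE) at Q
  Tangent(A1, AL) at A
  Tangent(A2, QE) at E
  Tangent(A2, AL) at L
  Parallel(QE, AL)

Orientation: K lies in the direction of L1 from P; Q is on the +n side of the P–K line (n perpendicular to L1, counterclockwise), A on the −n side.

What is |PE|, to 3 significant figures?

24.4

The slot axis is L1's direction at 33.0°, so u = (cos 33.0°, sin 33.0°) = (0.839, 0.545) and n = (−sin 33.0°, cos 33.0°) = (-0.545, 0.839). P is at the origin and K lies 23.3 along u from P, so K = 23.3·u = (19.5, 12.7). Tangency of A1 to both parallel lines with radius 7.3 puts Q and A at P ± 7.3·n: Q = (-3.98, 6.12), A = (3.98, -6.12). Equal radii place E and L the same way about K: E = K + 7.3·n = (15.6, 18.8), L = K − 7.3·n = (23.5, 6.57). Then |PE| = |E − P| = 24.4.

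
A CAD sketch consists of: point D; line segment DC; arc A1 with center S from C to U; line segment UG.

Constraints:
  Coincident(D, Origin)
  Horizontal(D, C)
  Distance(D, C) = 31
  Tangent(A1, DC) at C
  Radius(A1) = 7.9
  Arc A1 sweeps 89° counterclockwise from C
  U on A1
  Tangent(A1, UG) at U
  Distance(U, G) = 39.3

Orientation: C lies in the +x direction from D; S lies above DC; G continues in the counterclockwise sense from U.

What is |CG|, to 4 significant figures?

47.83

D is at the origin; D and C share the same y with |DC| = 31.0 and C on the +x side, so C = (31.00, 0.000). Since A1 is tangent to DC there, SC ⟂ DC, so S = C + (0, 7.9) = (31.00, 7.900). On A1, C sits at bearing -90° from S; an 89° counterclockwise sweep puts U at bearing -1°, so U = S + 7.9·(cos -1°, sin -1°) = (38.90, 7.762). The tangent condition forces SU to be normal to UG, so UG runs along (−sin -1°, cos -1°); with |UG| = 39.3, G = (39.58, 47.06). Then |CG| = |G − C| = 47.83.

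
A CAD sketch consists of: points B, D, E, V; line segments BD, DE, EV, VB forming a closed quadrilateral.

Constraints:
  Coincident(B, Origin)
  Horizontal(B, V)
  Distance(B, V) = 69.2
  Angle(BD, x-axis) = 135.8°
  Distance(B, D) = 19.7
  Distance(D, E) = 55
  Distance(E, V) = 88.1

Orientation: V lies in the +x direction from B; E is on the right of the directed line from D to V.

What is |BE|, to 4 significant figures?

41.93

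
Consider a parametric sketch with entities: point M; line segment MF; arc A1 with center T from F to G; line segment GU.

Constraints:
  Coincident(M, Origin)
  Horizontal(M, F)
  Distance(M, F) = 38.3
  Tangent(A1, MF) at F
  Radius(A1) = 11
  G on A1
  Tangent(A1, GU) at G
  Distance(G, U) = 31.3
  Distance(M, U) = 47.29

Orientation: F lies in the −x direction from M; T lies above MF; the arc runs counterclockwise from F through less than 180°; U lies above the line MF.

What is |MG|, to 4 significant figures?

29.06

Checks: |TG| = 11.00 ✓; ∠(TG, GU) = 90.00° ✓; |GU| = 31.30 ✓; |MU| = 47.29 ✓.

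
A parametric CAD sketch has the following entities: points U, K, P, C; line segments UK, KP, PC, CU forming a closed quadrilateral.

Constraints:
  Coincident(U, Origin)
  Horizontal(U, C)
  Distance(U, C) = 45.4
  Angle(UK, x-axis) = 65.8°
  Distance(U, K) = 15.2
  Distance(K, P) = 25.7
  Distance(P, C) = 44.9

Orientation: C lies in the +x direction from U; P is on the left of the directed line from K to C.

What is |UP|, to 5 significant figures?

40.859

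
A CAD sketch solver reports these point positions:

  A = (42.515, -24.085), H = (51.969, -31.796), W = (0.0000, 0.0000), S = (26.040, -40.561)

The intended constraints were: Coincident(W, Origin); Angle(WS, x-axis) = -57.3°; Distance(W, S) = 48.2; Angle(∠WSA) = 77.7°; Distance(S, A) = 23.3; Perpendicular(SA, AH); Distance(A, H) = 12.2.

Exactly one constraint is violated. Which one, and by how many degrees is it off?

Perpendicular(SA, AH) — off by 5.80°.

W = (0.00, 0.00) ✓; WS at -57.30° ✓; |WS| = 48.20 ✓; ∠WSA = 77.70° ✓; |SA| = 23.30 ✓; ∠(SA, AH) = 84.20° ✗; |AH| = 12.20 ✓.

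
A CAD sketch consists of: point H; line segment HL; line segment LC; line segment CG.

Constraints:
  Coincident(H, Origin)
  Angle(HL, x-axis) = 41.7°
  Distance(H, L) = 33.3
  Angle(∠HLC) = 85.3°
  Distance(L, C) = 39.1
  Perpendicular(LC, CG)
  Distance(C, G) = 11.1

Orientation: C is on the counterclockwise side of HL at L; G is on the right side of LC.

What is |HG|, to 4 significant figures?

57.31

∠HLC = 85.3°, so LC runs at 41.7° + (180° − 85.3°) = 136.4° from the x-axis; with |LC| = 39.1, C = L + 39.1·(cos 136.4°, sin 136.4°) = (-3.452, 49.12). LC is perpendicular to CG; with |CG| = 11.1 on the right of LC, G = C + 11.1·(0.6896, 0.7242) = (4.203, 57.15). Then |HG| = |G − H| = 57.31.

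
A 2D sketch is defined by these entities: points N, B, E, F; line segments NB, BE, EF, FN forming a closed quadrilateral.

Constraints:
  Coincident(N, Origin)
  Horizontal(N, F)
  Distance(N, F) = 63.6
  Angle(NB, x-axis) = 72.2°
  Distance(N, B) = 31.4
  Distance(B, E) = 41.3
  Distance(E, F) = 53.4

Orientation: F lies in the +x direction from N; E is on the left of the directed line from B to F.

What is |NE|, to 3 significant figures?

67.8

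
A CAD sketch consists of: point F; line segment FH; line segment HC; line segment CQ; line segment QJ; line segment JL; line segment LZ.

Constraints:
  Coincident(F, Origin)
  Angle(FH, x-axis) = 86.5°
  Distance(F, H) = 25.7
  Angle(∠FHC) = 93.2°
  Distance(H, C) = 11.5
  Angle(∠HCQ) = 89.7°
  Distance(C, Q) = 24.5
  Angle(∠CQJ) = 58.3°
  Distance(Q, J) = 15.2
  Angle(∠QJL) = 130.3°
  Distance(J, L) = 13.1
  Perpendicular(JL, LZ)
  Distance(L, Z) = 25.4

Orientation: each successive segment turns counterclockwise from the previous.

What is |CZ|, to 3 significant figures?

10.2

F is at the origin; FH runs at 86.5° with length 25.7, so H = (1.57, 25.7). ∠FHC = 93.2° gives HC at 173° from the x-axis; with |HC| = 11.5, C = (-9.85, 27.0). ∠HCQ = 89.7° gives CQ at -96.4° from the x-axis; with |CQ| = 24.5, Q = (-12.6, 2.65). ∠CQJ = 58.3° gives QJ at 25.3° from the x-axis; with |QJ| = 15.2, J = (1.16, 9.14). ∠QJL = 130.3° gives JL at 75.0° from the x-axis; with |JL| = 13.1, L = (4.55, 21.8). JL is perpendicular to LZ, so LZ runs at 165°; with |LZ| = 25.4, Z = (-20.0, 28.4). Then |CZ| = |Z − C| = 10.2.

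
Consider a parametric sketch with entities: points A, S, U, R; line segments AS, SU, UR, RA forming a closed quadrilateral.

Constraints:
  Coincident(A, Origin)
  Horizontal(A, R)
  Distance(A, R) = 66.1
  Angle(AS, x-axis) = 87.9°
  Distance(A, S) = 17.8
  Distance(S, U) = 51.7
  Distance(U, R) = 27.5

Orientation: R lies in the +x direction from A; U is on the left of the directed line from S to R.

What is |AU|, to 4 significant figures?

57.13

Checks: |SU| = 51.70 ✓; |UR| = 27.50 ✓.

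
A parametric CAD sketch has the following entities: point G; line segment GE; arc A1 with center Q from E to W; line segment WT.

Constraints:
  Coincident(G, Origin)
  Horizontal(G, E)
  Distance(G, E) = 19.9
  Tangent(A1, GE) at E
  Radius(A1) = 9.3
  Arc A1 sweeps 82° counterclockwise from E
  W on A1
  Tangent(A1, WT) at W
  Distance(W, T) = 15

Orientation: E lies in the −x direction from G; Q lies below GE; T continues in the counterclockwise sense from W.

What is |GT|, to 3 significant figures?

38.7

G is at the origin; G and E share the same y with |GE| = 19.9 and E on the −x side, so E = (-19.9, 0.00). A1 meets GE tangentially, so QE is at right angles to GE, so Q = E + (0, -9.3) = (-19.9, -9.30). On A1, E sits at bearing 90° from Q; an 82° counterclockwise sweep puts W at bearing 172°, so W = Q + 9.3·(cos 172°, sin 172°) = (-29.1, -8.01). Tangency of A1 to WT means the radius QW is perpendicular to WT, so WT runs along (−sin 172°, cos 172°); with |WT| = 15.0, T = (-31.2, -22.9). Then |GT| = |T − G| = 38.7.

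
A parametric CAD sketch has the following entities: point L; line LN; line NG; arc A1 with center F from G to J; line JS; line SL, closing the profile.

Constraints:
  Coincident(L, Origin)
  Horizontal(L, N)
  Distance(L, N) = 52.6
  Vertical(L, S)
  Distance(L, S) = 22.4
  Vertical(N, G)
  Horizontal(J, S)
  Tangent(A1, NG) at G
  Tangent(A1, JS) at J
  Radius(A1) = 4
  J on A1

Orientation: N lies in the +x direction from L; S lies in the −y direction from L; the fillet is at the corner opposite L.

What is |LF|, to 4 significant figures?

51.97

L is at the origin; LN is horizontal with |LN| = 52.6 and N on the +x side, so N = (52.60, 0.000). L and S share the same x with |LS| = 22.4 and S on the −y side, so S = (0.000, -22.40). The virtual corner opposite L is at (52.60, -22.40). The tangent condition forces FG to be normal to NG and since A1 is tangent to JS there, FJ ⟂ JS, with radius 4.0, so the center F sits 4.0 in from both sides at F = (48.60, -18.40). Then |LF| = |F − L| = 51.97.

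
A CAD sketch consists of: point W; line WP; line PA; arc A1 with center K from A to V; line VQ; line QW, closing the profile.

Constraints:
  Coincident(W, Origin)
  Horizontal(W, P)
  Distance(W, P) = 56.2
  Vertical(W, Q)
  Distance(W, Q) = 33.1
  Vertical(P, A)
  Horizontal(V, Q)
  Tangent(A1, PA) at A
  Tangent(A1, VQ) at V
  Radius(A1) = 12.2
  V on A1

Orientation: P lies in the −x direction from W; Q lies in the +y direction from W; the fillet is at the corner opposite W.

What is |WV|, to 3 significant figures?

55.1

W is at the origin; WP is horizontal with |WP| = 56.2 and P on the −x side, so P = (-56.2, 0.00). W and Q share the same x with |WQ| = 33.1 and Q on the +y side, so Q = (0.00, 33.1). The virtual corner opposite W is at (-56.2, 33.1). Tangency of A1 to PA means the radius KA is perpendicular to PA and tangency of A1 to VQ means the radius KV is perpendicular to VQ, with radius 12.2, so the center K sits 12.2 in from both sides at K = (-44.0, 20.9). That places the tangent points at A = (-56.2, 20.9) on PA and V = (-44.0, 33.1) on VQ. Then |WV| = |V − W| = 55.1.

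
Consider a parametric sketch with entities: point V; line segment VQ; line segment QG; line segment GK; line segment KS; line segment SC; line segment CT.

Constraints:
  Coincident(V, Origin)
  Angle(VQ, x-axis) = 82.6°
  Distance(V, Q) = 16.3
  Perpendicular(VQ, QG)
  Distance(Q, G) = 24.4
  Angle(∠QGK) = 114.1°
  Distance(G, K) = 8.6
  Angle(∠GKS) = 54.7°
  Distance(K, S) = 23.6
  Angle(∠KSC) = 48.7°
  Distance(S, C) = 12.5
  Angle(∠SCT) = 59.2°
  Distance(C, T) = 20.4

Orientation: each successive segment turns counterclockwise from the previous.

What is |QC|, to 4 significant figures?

15.31

∠GKS = 54.7° gives KS at 3.800° from the x-axis; with |KS| = 23.6, S = (-3.043, 13.54). ∠KSC = 48.7° gives SC at 135.1° from the x-axis; with |SC| = 12.5, C = (-11.90, 22.36). Then |QC| = |C − Q| = 15.31.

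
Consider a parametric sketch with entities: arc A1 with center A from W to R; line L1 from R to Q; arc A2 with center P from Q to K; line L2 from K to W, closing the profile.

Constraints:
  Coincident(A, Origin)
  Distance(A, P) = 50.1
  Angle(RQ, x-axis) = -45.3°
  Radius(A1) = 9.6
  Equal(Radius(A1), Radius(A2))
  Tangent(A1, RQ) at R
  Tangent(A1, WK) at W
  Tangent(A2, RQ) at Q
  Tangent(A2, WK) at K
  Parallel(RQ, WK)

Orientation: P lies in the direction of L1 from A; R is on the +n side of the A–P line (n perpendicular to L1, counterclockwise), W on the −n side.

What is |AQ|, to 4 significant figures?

51.01

The slot axis is L1's direction at -45.3°, so u = (cos -45.3°, sin -45.3°) = (0.7034, -0.7108) and n = (−sin -45.3°, cos -45.3°) = (0.7108, 0.7034). A is at the origin and P lies 50.1 along u from A, so P = 50.1·u = (35.24, -35.61). Tangency of A1 to both parallel lines with radius 9.6 puts R and W at A ± 9.6·n: R = (6.824, 6.753), W = (-6.824, -6.753). Equal radii place Q and K the same way about P: Q = P + 9.6·n = (42.06, -28.86), K = P − 9.6·n = (28.42, -42.36). Then |AQ| = |Q − A| = 51.01.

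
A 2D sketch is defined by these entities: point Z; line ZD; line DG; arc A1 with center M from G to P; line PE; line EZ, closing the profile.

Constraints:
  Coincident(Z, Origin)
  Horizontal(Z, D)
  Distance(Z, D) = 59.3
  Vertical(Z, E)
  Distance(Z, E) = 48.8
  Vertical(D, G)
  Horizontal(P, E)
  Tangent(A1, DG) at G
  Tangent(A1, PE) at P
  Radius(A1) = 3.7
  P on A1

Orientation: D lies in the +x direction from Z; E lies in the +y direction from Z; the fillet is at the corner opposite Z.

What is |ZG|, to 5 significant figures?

74.502

Z is at the origin; ZD is horizontal with |ZD| = 59.3 and D on the +x side, so D = (59.300, 0.0000). ZE is vertical with |ZE| = 48.8 and E on the +y side, so E = (0.0000, 48.800). The virtual corner opposite Z is at (59.300, 48.800). The tangent condition forces MG to be normal to DG and A1 meets PE tangentially, so MP is at right angles to PE, with radius 3.7, so the center M sits 3.7 in from both sides at M = (55.600, 45.100). That places the tangent points at G = (59.300, 45.100) on DG and P = (55.600, 48.800) on PE. Then |ZG| = |G − Z| = 74.502.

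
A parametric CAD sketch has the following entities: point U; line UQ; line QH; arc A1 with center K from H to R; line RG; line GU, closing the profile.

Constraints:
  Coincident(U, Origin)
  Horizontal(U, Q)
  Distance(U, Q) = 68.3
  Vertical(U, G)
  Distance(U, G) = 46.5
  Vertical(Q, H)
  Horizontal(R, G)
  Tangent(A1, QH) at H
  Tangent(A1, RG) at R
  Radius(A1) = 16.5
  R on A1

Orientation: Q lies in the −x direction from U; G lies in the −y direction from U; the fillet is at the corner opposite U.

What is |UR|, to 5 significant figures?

69.610

U is at the origin; U and Q share the same y with |UQ| = 68.3 and Q on the −x side, so Q = (-68.300, 0.0000). U and G share the same x with |UG| = 46.5 and G on the −y side, so G = (0.0000, -46.500). The virtual corner opposite U is at (-68.300, -46.500). A1 meets QH tangentially, so KH is at right angles to QH and since A1 is tangent to RG there, KR ⟂ RG, with radius 16.5, so the center K sits 16.5 in from both sides at K = (-51.800, -30.000). That places the tangent points at H = (-68.300, -30.000) on QH and R = (-51.800, -46.500) on RG. Then |UR| = |R − U| = 69.610.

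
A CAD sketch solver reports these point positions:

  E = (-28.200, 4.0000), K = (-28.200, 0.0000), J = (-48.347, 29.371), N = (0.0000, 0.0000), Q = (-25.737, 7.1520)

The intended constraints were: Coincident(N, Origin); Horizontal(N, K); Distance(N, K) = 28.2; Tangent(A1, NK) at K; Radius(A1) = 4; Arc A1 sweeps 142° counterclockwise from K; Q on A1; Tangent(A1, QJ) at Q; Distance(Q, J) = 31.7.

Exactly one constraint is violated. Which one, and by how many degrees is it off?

Tangent(A1, QJ) at Q — off by 6.50°.

N = (0.00, 0.00) ✓; N.y = 0.00, K.y = 0.00 ✓; |NK| = 28.20 ✓; ∠(EK, KN) = 90.00° ✓; |EK| = 4.000 ✓; bearing(E→Q) − bearing(E→K) = 142.0° ✓; |EQ| = 4.000 ✓; ∠(EQ, QJ) = 96.50° ✗; |QJ| = 31.70 ✓.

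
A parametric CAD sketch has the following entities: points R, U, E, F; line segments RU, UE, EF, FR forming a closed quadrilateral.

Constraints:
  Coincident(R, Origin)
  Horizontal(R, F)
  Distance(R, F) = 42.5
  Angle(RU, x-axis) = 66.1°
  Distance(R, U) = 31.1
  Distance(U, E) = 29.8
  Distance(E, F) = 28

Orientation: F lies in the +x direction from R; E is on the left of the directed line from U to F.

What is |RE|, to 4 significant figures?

50.81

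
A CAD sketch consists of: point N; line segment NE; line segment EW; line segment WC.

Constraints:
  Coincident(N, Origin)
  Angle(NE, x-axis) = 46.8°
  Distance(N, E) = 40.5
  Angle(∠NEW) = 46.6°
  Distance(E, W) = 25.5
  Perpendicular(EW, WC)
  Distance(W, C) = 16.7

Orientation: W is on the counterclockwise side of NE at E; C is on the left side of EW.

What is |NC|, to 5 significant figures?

12.937

N is at the origin; NE runs at 46.8° with length 40.5, so E = 40.5·(cos 46.8°, sin 46.8°) = (27.724, 29.523). ∠NEW = 46.6°, so EW runs at 46.8° + (180° − 46.6°) = 180.20° from the x-axis; with |EW| = 25.5, W = E + 25.5·(cos 180.20°, sin 180.20°) = (2.2243, 29.434). EW is perpendicular to WC; with |WC| = 16.7 on the left of EW, C = W + 16.7·(0.0034907, -0.99999) = (2.2826, 12.734). Then |NC| = |C − N| = 12.937.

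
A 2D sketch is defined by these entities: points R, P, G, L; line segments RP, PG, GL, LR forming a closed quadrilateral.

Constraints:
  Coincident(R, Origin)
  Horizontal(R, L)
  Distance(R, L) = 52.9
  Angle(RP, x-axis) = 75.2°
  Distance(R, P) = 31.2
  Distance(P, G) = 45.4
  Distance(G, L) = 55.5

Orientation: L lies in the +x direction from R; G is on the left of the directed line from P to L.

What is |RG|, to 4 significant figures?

71.71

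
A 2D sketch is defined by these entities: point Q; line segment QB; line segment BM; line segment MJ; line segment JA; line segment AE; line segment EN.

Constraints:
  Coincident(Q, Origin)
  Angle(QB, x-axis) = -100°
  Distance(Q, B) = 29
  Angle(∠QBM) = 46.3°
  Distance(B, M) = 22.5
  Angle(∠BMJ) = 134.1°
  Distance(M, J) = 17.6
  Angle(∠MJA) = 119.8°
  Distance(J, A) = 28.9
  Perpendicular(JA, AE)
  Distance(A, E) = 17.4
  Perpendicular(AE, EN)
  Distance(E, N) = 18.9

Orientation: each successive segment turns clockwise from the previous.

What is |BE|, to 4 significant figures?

36.96

∠MJA = 119.8° gives JA at 20.20° from the x-axis; with |JA| = 28.9, A = (11.70, 16.91). The perpendicularity gives AE at right angles to JA, so AE runs at -69.80°; with |AE| = 17.4, E = (17.71, 0.5768). Then |BE| = |E − B| = 36.96.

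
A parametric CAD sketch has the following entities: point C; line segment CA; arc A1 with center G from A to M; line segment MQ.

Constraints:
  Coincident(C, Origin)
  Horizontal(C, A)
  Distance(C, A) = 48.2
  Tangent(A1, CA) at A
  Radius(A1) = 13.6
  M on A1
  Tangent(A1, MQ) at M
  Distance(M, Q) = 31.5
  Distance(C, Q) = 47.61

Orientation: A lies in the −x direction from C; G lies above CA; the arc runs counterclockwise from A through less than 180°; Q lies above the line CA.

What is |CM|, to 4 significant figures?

36.48

C is at the origin; CA is horizontal with |CA| = 48.2 and A on the −x side, so A = (-48.20, 0.000). The tangent condition forces GA to be normal to CA, so G = A + (0, 13.6) = (-48.20, 13.60). Since GM ⟂ MQ (tangency), |GQ| = √(13.6² + 31.5²) = 34.31 regardless of where M sits on A1. So Q lies on both circle(C, 47.61) and circle(G, 34.31); the above-CA intersection is Q = (-26.08, 39.83). M is the foot of the tangent from Q: M = (-35.18, 9.672).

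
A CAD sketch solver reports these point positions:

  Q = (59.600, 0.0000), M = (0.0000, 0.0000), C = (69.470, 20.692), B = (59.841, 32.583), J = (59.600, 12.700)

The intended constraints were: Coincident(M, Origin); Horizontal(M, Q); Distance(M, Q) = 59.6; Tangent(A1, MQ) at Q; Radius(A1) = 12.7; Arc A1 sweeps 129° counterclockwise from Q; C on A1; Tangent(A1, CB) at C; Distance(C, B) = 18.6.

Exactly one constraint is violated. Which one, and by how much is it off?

Distance(C, B) = 18.6 — off by 3.30.

M = (0.00, 0.00) ✓; M.y = 0.00, Q.y = 0.00 ✓; |MQ| = 59.60 ✓; ∠(JQ, QM) = 90.00° ✓; |JQ| = 12.70 ✓; bearing(J→C) − bearing(J→Q) = 129.0° ✓; |JC| = 12.70 ✓; ∠(JC, CB) = 90.00° ✓; |CB| = 15.30 ✗.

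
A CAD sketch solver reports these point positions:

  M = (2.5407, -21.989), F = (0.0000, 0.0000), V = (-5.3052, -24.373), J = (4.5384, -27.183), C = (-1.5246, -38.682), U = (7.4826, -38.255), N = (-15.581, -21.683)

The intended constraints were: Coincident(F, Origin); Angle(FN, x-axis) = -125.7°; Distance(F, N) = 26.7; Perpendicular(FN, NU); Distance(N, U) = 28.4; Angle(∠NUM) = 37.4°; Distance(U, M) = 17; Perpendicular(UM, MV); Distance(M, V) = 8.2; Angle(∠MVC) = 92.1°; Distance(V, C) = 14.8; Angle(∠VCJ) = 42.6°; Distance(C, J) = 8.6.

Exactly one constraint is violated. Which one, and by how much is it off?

Distance(C, J) = 8.6 — off by 4.40.

F = (0.00, 0.00) ✓; FN at -125.7° ✓; |FN| = 26.70 ✓; ∠(FN, NU) = 90.00° ✓; |NU| = 28.40 ✓; ∠NUM = 37.40° ✓; |UM| = 17.00 ✓; ∠(UM, MV) = 90.00° ✓; |MV| = 8.200 ✓; ∠MVC = 92.10° ✓; |VC| = 14.80 ✓; ∠VCJ = 42.60° ✓; |CJ| = 13.00 ✗.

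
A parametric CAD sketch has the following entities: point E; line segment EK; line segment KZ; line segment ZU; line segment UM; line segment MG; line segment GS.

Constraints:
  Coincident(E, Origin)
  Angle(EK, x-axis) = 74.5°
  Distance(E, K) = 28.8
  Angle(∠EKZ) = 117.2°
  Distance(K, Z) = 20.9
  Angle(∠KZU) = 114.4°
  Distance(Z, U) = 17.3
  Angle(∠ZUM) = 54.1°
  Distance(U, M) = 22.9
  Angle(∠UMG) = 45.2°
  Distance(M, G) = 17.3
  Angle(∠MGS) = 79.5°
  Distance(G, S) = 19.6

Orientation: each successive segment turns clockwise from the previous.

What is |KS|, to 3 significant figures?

34.0

∠UMG = 45.2° gives MG at 45.4° from the x-axis; with |MG| = 17.3, G = (27.6, 30.3). ∠MGS = 79.5° gives GS at -55.1° from the x-axis; with |GS| = 19.6, S = (38.8, 14.2). Then |KS| = |S − K| = 34.0.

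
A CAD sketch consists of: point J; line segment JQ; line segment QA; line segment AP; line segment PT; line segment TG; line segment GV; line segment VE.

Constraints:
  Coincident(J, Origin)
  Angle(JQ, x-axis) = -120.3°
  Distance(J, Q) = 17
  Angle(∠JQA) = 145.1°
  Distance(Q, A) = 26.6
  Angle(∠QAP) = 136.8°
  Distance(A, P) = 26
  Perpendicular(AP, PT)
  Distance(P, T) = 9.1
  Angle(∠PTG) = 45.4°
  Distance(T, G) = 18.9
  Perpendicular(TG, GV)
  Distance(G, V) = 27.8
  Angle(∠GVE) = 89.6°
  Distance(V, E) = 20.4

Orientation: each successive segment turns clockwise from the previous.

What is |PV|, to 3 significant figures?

24.7

J is at the origin; JQ runs at -120.3° with length 17.0, so Q = (-8.58, -14.7). ∠JQA = 145.1° gives QA at -155° from the x-axis; with |QA| = 26.6, A = (-32.7, -25.8). ∠QAP = 136.8° gives AP at 162° from the x-axis; with |AP| = 26.0, P = (-57.4, -17.6). The perpendicularity gives PT at right angles to AP, so PT runs at 71.6°; with |PT| = 9.1, T = (-54.5, -8.99). ∠PTG = 45.4° gives TG at -63.0° from the x-axis; with |TG| = 18.9, G = (-45.9, -25.8). The perpendicularity gives GV at right angles to TG, so GV runs at -153°; with |GV| = 27.8, V = (-70.7, -38.5). Then |PV| = |V − P| = 24.7.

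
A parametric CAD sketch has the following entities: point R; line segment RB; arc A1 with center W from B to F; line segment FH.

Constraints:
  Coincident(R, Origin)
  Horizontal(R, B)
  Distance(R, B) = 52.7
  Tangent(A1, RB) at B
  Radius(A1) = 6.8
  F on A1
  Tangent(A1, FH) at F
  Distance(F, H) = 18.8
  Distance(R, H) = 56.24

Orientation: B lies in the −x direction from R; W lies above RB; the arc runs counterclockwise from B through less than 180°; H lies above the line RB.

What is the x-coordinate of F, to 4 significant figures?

-46.02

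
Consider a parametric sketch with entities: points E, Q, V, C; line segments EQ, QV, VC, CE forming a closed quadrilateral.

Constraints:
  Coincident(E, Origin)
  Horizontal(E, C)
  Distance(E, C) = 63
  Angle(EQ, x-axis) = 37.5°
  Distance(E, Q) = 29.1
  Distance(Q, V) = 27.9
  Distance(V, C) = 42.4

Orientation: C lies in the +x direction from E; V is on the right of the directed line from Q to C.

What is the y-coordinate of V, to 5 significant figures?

-10.157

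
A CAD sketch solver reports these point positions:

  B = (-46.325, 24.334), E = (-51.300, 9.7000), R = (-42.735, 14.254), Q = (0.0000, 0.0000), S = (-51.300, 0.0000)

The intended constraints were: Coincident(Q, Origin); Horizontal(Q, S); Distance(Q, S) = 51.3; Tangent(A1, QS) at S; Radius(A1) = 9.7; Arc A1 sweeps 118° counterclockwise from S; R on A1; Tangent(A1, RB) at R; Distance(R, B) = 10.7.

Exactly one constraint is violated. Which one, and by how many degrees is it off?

Tangent(A1, RB) at R — off by 8.40°.

Q = (0.00, 0.00) ✓; Q.y = 0.00, S.y = 0.00 ✓; |QS| = 51.30 ✓; ∠(ES, SQ) = 90.00° ✓; |ES| = 9.700 ✓; bearing(E→R) − bearing(E→S) = 118.0° ✓; |ER| = 9.700 ✓; ∠(ER, RB) = 98.40° ✗; |RB| = 10.70 ✓.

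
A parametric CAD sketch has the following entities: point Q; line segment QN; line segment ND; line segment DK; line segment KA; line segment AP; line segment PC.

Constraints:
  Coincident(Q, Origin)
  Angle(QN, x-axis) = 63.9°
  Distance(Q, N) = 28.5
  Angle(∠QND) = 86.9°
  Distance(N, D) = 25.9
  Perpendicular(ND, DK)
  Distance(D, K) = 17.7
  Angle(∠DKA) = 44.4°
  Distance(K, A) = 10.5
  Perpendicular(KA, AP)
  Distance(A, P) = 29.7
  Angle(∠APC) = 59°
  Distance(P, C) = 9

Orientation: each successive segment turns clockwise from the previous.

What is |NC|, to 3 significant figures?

41.9

Q is at the origin; QN runs at 63.9° with length 28.5, so N = (12.5, 25.6). ∠QND = 86.9° gives ND at -29.2° from the x-axis; with |ND| = 25.9, D = (35.1, 13.0). The perpendicularity gives DK at right angles to ND, so DK runs at -119°; with |DK| = 17.7, K = (26.5, -2.49). ∠DKA = 44.4° gives KA at 105° from the x-axis; with |KA| = 10.5, A = (23.8, 7.64). KA is perpendicular to AP, so AP runs at 15.2°; with |AP| = 29.7, P = (52.4, 15.4). ∠APC = 59.0° gives PC at -106° from the x-axis; with |PC| = 9.0, C = (50.0, 6.77). Then |NC| = |C − N| = 41.9.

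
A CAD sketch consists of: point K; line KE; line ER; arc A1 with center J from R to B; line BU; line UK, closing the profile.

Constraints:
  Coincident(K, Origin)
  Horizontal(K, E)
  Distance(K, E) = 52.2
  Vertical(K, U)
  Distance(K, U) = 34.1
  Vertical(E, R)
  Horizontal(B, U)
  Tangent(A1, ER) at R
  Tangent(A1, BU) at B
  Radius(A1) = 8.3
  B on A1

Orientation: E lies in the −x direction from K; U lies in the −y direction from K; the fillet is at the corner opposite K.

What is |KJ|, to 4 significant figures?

50.92

K and U share the same x with |KU| = 34.1 and U on the −y side, so U = (0.000, -34.10). The virtual corner opposite K is at (-52.20, -34.10). The tangent condition forces JR to be normal to ER and the tangent condition forces JB to be normal to BU, with radius 8.3, so the center J sits 8.3 in from both sides at J = (-43.90, -25.80). Then |KJ| = |J − K| = 50.92.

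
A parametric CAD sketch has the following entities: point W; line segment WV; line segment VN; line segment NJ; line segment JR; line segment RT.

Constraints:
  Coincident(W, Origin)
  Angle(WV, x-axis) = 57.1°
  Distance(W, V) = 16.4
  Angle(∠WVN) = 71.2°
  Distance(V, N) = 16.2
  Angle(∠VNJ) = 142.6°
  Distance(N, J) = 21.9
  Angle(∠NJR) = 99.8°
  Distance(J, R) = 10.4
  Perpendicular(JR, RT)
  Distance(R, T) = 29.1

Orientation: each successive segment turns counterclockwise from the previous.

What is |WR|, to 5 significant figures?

24.513

W is at the origin; WV runs at 57.1° with length 16.4, so V = (8.9081, 13.770). ∠WVN = 71.2° gives VN at 165.90° from the x-axis; with |VN| = 16.2, N = (-6.8039, 17.716). ∠VNJ = 142.6° gives NJ at -156.70° from the x-axis; with |NJ| = 21.9, J = (-26.918, 9.0539). ∠NJR = 99.8° gives JR at -76.500° from the x-axis; with |JR| = 10.4, R = (-24.490, -1.0588). Then |WR| = |R − W| = 24.513.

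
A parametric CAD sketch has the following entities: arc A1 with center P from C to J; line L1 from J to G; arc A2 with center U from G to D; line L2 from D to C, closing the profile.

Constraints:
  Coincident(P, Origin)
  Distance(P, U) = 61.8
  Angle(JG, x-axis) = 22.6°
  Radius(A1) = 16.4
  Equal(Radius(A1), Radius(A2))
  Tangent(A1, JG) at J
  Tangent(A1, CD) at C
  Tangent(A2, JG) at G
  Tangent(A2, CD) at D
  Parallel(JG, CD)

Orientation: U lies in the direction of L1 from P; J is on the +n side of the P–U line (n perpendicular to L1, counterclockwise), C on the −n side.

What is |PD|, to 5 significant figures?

63.939

Tangency of A1 to both parallel lines with radius 16.4 puts J and C at P ± 16.4·n: J = (-6.3024, 15.141), C = (6.3024, -15.141). Equal radii place G and D the same way about U: G = U + 16.4·n = (50.752, 38.890), D = U − 16.4·n = (63.357, 8.6088). Then |PD| = |D − P| = 63.939.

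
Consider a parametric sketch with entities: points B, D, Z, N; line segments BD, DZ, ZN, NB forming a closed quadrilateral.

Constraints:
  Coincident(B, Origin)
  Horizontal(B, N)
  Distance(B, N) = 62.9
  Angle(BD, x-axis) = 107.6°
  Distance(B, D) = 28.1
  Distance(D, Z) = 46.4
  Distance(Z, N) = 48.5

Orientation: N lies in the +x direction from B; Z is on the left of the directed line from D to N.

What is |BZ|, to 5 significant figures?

53.958

Checks: |DZ| = 46.40 ✓; |ZN| = 48.50 ✓.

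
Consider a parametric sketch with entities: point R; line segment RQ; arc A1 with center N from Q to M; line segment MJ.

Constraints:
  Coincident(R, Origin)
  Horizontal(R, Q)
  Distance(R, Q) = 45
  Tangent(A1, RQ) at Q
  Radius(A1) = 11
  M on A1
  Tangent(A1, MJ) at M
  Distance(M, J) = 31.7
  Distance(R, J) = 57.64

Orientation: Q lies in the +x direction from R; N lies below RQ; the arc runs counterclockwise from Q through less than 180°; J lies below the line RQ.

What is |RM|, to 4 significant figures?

36.19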